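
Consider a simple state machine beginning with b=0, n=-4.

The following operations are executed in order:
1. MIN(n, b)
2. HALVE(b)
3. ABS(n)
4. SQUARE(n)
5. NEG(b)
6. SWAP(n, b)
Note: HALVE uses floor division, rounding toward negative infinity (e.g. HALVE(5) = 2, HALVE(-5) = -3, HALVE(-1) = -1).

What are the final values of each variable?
{b: 16, n: 0}

Step-by-step execution:
Initial: b=0, n=-4
After step 1 (MIN(n, b)): b=0, n=-4
After step 2 (HALVE(b)): b=0, n=-4
After step 3 (ABS(n)): b=0, n=4
After step 4 (SQUARE(n)): b=0, n=16
After step 5 (NEG(b)): b=0, n=16
After step 6 (SWAP(n, b)): b=16, n=0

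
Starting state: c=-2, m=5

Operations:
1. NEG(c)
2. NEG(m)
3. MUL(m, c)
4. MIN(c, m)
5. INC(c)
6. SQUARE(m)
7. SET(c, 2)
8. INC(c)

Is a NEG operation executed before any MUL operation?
Yes

First NEG: step 1
First MUL: step 3
Since 1 < 3, NEG comes first.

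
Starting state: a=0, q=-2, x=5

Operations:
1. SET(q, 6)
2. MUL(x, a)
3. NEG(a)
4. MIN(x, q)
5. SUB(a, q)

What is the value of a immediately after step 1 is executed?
a = 0

Tracing a through execution:
Initial: a = 0
After step 1 (SET(q, 6)): a = 0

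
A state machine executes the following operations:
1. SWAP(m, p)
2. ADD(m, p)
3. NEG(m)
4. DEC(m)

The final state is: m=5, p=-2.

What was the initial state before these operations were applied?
m=-2, p=-4

Working backwards:
Final state: m=5, p=-2
Before step 4 (DEC(m)): m=6, p=-2
Before step 3 (NEG(m)): m=-6, p=-2
Before step 2 (ADD(m, p)): m=-4, p=-2
Before step 1 (SWAP(m, p)): m=-2, p=-4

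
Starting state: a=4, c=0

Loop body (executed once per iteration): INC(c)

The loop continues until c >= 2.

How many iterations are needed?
2

Tracing iterations:
Initial: a=4, c=0
After iteration 1: a=4, c=1
After iteration 2: a=4, c=2
c >= 2 now holds, so the loop exits after 2 iterations.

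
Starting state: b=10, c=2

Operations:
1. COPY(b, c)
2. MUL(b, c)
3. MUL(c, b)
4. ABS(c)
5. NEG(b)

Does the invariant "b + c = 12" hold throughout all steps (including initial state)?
No, violated after step 1

The invariant is violated after step 1.

State at each step:
Initial: b=10, c=2
After step 1: b=2, c=2
After step 2: b=4, c=2
After step 3: b=4, c=8
After step 4: b=4, c=8
After step 5: b=-4, c=8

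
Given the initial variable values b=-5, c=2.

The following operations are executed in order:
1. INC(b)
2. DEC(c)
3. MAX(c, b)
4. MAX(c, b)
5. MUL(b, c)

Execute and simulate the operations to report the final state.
{b: -4, c: 1}

Step-by-step execution:
Initial: b=-5, c=2
After step 1 (INC(b)): b=-4, c=2
After step 2 (DEC(c)): b=-4, c=1
After step 3 (MAX(c, b)): b=-4, c=1
After step 4 (MAX(c, b)): b=-4, c=1
After step 5 (MUL(b, c)): b=-4, c=1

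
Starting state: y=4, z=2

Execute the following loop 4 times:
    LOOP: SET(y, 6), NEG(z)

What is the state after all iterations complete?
y=6, z=2

Iteration trace:
Start: y=4, z=2
After iteration 1: y=6, z=-2
After iteration 2: y=6, z=2
After iteration 3: y=6, z=-2
After iteration 4: y=6, z=2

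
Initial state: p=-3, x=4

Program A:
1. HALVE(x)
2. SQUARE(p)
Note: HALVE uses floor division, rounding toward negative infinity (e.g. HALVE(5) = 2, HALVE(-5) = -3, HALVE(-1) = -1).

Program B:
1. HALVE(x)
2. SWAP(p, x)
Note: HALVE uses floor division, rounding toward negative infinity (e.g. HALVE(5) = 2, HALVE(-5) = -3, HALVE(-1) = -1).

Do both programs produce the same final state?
No

Program A final state: p=9, x=2
Program B final state: p=2, x=-3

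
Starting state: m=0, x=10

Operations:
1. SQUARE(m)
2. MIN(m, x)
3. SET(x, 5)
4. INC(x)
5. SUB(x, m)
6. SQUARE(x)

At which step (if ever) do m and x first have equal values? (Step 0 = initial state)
Never

m and x never become equal during execution.

Comparing values at each step:
Initial: m=0, x=10
After step 1: m=0, x=10
After step 2: m=0, x=10
After step 3: m=0, x=5
After step 4: m=0, x=6
After step 5: m=0, x=6
After step 6: m=0, x=36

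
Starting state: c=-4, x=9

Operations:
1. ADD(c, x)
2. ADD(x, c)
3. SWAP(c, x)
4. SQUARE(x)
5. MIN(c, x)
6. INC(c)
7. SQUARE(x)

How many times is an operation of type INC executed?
1

Counting INC operations:
Step 6: INC(c) ← INC
Total: 1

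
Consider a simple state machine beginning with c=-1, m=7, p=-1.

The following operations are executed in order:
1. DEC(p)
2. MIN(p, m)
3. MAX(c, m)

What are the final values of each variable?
{c: 7, m: 7, p: -2}

Step-by-step execution:
Initial: c=-1, m=7, p=-1
After step 1 (DEC(p)): c=-1, m=7, p=-2
After step 2 (MIN(p, m)): c=-1, m=7, p=-2
After step 3 (MAX(c, m)): c=7, m=7, p=-2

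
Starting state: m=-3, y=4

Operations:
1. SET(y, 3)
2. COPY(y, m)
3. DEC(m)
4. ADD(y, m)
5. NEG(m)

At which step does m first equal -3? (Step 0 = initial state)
Step 0

Tracing m:
Initial: m = -3 ← first occurrence
After step 1: m = -3
After step 2: m = -3
After step 3: m = -4
After step 4: m = -4
After step 5: m = 4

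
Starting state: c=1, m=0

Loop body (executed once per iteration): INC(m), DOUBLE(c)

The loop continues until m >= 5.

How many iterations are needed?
5

Tracing iterations:
Initial: c=1, m=0
After iteration 1: c=2, m=1
After iteration 2: c=4, m=2
After iteration 3: c=8, m=3
After iteration 4: c=16, m=4
After iteration 5: c=32, m=5
m >= 5 now holds, so the loop exits after 5 iterations.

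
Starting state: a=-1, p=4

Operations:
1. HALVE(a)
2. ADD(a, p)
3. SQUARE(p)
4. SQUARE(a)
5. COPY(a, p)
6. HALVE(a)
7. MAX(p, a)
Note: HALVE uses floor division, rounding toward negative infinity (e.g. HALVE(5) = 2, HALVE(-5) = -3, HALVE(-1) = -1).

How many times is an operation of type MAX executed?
1

Counting MAX operations:
Step 7: MAX(p, a) ← MAX
Total: 1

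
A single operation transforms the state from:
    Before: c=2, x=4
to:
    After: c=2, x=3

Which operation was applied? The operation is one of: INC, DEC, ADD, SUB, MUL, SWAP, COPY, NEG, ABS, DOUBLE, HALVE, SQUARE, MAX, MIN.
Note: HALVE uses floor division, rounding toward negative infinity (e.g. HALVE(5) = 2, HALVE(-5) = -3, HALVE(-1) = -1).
DEC(x)

Analyzing the change:
Before: c=2, x=4
After: c=2, x=3
Variable x changed from 4 to 3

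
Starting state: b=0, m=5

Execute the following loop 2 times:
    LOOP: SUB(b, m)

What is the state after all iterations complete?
b=-10, m=5

Iteration trace:
Start: b=0, m=5
After iteration 1: b=-5, m=5
After iteration 2: b=-10, m=5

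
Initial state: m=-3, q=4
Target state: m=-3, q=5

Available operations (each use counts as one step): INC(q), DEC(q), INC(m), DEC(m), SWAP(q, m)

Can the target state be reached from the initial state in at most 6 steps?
Yes

Path (1 step): INC(q)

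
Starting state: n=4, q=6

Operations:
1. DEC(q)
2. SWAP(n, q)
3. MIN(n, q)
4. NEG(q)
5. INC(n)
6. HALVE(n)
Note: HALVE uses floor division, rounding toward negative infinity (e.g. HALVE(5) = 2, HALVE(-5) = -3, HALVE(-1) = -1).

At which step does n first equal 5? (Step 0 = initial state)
Step 2

Tracing n:
Initial: n = 4
After step 1: n = 4
After step 2: n = 5 ← first occurrence
After step 3: n = 4
After step 4: n = 4
After step 5: n = 5
After step 6: n = 2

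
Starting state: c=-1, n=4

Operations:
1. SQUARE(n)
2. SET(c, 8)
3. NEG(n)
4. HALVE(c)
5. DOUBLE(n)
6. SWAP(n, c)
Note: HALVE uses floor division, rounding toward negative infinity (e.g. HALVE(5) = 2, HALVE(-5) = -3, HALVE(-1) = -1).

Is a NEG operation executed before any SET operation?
No

First NEG: step 3
First SET: step 2
Since 3 > 2, SET comes first.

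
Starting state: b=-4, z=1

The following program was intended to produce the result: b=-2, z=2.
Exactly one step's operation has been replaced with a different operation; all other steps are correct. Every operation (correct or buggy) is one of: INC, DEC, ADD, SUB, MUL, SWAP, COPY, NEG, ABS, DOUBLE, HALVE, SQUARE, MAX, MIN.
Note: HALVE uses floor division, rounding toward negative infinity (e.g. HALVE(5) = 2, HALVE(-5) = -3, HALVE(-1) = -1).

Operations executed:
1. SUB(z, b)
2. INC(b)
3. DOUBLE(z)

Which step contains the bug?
Step 1

Trace with buggy code:
Initial: b=-4, z=1
After step 1: b=-4, z=5
After step 2: b=-3, z=5
After step 3: b=-3, z=10
Actual final b=-3, z=10 ≠ expected b=-2, z=2.
Step 1 is the only position where a single-operation replacement can produce the expected result.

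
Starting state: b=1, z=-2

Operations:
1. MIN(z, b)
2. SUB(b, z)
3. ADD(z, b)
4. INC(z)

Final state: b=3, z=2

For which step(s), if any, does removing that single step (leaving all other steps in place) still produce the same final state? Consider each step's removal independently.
Step(s) 1

Testing removal of each single step:
Without step 1: final = b=3, z=2 (same)
Without step 2: final = b=1, z=0 (different)
Without step 3: final = b=3, z=-1 (different)
Without step 4: final = b=3, z=1 (different)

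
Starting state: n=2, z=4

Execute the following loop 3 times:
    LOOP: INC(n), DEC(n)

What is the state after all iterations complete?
n=2, z=4

Iteration trace:
Start: n=2, z=4
After iteration 1: n=2, z=4
After iteration 2: n=2, z=4
After iteration 3: n=2, z=4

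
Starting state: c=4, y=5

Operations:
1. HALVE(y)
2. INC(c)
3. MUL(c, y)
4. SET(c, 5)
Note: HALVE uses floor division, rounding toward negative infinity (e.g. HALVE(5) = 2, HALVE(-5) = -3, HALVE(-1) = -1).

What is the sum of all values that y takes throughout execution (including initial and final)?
13

Values of y at each step:
Initial: y = 5
After step 1: y = 2
After step 2: y = 2
After step 3: y = 2
After step 4: y = 2
Sum = 5 + 2 + 2 + 2 + 2 = 13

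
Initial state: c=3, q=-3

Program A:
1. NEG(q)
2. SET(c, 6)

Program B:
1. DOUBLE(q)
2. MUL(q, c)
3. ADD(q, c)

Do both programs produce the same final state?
No

Program A final state: c=6, q=3
Program B final state: c=3, q=-15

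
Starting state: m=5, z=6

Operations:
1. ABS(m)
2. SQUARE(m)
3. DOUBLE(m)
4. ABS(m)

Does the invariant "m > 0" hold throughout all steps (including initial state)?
Yes

The invariant holds at every step.

State at each step:
Initial: m=5, z=6
After step 1: m=5, z=6
After step 2: m=25, z=6
After step 3: m=50, z=6
After step 4: m=50, z=6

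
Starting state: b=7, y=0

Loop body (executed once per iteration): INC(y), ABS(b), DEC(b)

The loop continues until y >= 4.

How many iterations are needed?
4

Tracing iterations:
Initial: b=7, y=0
After iteration 1: b=6, y=1
After iteration 2: b=5, y=2
After iteration 3: b=4, y=3
After iteration 4: b=3, y=4
y >= 4 now holds, so the loop exits after 4 iterations.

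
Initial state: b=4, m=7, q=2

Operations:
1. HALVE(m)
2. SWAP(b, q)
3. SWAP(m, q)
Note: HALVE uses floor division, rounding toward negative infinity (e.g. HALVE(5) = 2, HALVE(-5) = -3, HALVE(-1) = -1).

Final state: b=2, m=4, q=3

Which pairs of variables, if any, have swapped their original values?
None

Comparing initial and final values:
m: 7 → 4
b: 4 → 2
q: 2 → 3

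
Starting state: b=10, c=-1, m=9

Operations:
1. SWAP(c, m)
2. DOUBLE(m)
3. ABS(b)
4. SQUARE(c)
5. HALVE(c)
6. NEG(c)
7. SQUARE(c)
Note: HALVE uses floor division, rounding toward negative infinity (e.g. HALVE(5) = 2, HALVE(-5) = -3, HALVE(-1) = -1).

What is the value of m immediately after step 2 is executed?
m = -2

Tracing m through execution:
Initial: m = 9
After step 1 (SWAP(c, m)): m = -1
After step 2 (DOUBLE(m)): m = -2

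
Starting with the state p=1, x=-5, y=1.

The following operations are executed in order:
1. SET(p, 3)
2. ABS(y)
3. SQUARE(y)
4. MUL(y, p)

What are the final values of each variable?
{p: 3, x: -5, y: 3}

Step-by-step execution:
Initial: p=1, x=-5, y=1
After step 1 (SET(p, 3)): p=3, x=-5, y=1
After step 2 (ABS(y)): p=3, x=-5, y=1
After step 3 (SQUARE(y)): p=3, x=-5, y=1
After step 4 (MUL(y, p)): p=3, x=-5, y=3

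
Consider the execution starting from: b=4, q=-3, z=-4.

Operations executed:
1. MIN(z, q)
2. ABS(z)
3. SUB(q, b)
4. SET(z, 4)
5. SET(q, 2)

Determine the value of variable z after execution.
z = 4

Tracing execution:
Step 1: MIN(z, q) → z = -4
Step 2: ABS(z) → z = 4
Step 3: SUB(q, b) → z = 4
Step 4: SET(z, 4) → z = 4
Step 5: SET(q, 2) → z = 4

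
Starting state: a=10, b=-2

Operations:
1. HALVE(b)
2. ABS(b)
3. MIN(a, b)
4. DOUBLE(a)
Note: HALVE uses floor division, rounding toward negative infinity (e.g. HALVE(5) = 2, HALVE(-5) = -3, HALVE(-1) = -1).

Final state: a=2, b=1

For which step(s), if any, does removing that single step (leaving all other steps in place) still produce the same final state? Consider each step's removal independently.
None - removing any single step changes the final result

Testing removal of each single step:
Without step 1: final = a=4, b=2 (different)
Without step 2: final = a=-2, b=-1 (different)
Without step 3: final = a=20, b=1 (different)
Without step 4: final = a=1, b=1 (different)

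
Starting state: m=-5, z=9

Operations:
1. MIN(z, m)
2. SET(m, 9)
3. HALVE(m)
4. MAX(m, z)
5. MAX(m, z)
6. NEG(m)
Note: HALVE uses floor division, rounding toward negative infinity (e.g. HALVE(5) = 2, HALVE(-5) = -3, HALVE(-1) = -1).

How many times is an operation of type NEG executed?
1

Counting NEG operations:
Step 6: NEG(m) ← NEG
Total: 1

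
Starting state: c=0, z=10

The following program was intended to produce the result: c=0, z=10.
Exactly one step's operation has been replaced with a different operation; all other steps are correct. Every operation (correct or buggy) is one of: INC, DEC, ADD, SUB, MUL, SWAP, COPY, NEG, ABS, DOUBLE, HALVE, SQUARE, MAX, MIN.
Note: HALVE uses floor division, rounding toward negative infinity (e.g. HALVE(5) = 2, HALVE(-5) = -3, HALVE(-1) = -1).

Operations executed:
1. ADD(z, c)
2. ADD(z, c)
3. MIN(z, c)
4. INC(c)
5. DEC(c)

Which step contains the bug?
Step 3

Trace with buggy code:
Initial: c=0, z=10
After step 1: c=0, z=10
After step 2: c=0, z=10
After step 3: c=0, z=0
After step 4: c=1, z=0
After step 5: c=0, z=0
Actual final c=0, z=0 ≠ expected c=0, z=10.
Step 3 is the only position where a single-operation replacement can produce the expected result.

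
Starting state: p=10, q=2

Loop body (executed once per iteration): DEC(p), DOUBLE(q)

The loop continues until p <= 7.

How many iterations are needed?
3

Tracing iterations:
Initial: p=10, q=2
After iteration 1: p=9, q=4
After iteration 2: p=8, q=8
After iteration 3: p=7, q=16
p <= 7 now holds, so the loop exits after 3 iterations.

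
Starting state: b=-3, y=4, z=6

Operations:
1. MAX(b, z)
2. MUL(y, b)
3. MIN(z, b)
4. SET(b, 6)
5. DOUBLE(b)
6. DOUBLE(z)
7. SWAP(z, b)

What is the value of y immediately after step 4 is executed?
y = 24

Tracing y through execution:
Initial: y = 4
After step 1 (MAX(b, z)): y = 4
After step 2 (MUL(y, b)): y = 24
After step 3 (MIN(z, b)): y = 24
After step 4 (SET(b, 6)): y = 24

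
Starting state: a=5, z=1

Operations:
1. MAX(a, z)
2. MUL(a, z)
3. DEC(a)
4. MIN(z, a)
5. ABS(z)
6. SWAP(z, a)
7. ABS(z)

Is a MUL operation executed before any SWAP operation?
Yes

First MUL: step 2
First SWAP: step 6
Since 2 < 6, MUL comes first.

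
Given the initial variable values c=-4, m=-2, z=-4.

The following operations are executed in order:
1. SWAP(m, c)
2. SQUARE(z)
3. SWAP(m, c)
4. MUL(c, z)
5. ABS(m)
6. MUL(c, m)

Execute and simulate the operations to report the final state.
{c: -128, m: 2, z: 16}

Step-by-step execution:
Initial: c=-4, m=-2, z=-4
After step 1 (SWAP(m, c)): c=-2, m=-4, z=-4
After step 2 (SQUARE(z)): c=-2, m=-4, z=16
After step 3 (SWAP(m, c)): c=-4, m=-2, z=16
After step 4 (MUL(c, z)): c=-64, m=-2, z=16
After step 5 (ABS(m)): c=-64, m=2, z=16
After step 6 (MUL(c, m)): c=-128, m=2, z=16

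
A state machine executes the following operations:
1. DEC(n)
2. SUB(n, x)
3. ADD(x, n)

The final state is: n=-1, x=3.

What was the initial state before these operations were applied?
n=4, x=4

Working backwards:
Final state: n=-1, x=3
Before step 3 (ADD(x, n)): n=-1, x=4
Before step 2 (SUB(n, x)): n=3, x=4
Before step 1 (DEC(n)): n=4, x=4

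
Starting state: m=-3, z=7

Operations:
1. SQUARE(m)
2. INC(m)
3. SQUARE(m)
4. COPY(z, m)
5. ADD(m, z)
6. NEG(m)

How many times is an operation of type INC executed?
1

Counting INC operations:
Step 2: INC(m) ← INC
Total: 1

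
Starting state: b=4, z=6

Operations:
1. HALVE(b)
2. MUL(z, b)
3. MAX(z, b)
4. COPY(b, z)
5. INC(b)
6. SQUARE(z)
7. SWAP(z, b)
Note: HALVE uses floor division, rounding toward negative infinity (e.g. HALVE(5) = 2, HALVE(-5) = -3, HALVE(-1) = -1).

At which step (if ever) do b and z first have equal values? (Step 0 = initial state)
Step 4

b and z first become equal after step 4.

Comparing values at each step:
Initial: b=4, z=6
After step 1: b=2, z=6
After step 2: b=2, z=12
After step 3: b=2, z=12
After step 4: b=12, z=12 ← equal!
After step 5: b=13, z=12
After step 6: b=13, z=144
After step 7: b=144, z=13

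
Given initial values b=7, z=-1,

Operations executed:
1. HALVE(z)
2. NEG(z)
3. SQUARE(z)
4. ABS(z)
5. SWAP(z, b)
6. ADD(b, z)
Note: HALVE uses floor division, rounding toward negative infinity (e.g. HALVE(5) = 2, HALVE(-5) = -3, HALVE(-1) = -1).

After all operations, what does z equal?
z = 7

Tracing execution:
Step 1: HALVE(z) → z = -1
Step 2: NEG(z) → z = 1
Step 3: SQUARE(z) → z = 1
Step 4: ABS(z) → z = 1
Step 5: SWAP(z, b) → z = 7
Step 6: ADD(b, z) → z = 7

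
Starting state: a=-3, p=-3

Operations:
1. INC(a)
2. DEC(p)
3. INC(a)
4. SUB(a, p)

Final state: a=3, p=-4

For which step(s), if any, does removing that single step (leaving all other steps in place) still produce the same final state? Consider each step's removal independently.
None - removing any single step changes the final result

Testing removal of each single step:
Without step 1: final = a=2, p=-4 (different)
Without step 2: final = a=2, p=-3 (different)
Without step 3: final = a=2, p=-4 (different)
Without step 4: final = a=-1, p=-4 (different)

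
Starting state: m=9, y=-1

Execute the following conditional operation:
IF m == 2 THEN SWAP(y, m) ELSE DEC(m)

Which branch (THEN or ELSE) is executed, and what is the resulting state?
Branch: ELSE, Final state: m=8, y=-1

Evaluating condition: m == 2
m = 9
Condition is False, so ELSE branch executes
After DEC(m): m=8, y=-1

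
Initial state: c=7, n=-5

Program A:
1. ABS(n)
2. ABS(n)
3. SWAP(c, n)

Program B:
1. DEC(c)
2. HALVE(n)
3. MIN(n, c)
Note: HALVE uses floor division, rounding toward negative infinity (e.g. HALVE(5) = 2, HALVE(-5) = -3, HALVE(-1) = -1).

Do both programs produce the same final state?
No

Program A final state: c=5, n=7
Program B final state: c=6, n=-3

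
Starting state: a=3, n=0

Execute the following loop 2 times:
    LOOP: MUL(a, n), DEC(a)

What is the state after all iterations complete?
a=-1, n=0

Iteration trace:
Start: a=3, n=0
After iteration 1: a=-1, n=0
After iteration 2: a=-1, n=0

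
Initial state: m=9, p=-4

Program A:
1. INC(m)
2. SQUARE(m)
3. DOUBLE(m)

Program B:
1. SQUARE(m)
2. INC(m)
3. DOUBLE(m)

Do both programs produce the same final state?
No

Program A final state: m=200, p=-4
Program B final state: m=164, p=-4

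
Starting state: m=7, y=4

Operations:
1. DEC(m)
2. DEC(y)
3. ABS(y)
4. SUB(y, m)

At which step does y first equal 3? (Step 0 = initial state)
Step 2

Tracing y:
Initial: y = 4
After step 1: y = 4
After step 2: y = 3 ← first occurrence
After step 3: y = 3
After step 4: y = -3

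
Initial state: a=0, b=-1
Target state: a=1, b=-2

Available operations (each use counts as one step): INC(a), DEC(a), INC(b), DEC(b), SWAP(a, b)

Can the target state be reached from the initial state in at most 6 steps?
Yes

Path (2 steps): INC(a) → DEC(b)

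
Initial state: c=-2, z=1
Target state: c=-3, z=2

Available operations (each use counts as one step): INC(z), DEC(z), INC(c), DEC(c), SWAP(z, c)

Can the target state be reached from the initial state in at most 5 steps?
Yes

Path (2 steps): INC(z) → DEC(c)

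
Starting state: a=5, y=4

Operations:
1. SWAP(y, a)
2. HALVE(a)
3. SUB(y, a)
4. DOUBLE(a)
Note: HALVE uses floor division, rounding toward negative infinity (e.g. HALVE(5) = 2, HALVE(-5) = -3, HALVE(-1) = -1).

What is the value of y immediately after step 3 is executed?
y = 3

Tracing y through execution:
Initial: y = 4
After step 1 (SWAP(y, a)): y = 5
After step 2 (HALVE(a)): y = 5
After step 3 (SUB(y, a)): y = 3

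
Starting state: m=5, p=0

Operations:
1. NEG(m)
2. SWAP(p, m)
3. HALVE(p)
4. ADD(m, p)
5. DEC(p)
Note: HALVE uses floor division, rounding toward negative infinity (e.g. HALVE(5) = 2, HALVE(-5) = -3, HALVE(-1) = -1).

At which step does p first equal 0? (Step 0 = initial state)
Step 0

Tracing p:
Initial: p = 0 ← first occurrence
After step 1: p = 0
After step 2: p = -5
After step 3: p = -3
After step 4: p = -3
After step 5: p = -4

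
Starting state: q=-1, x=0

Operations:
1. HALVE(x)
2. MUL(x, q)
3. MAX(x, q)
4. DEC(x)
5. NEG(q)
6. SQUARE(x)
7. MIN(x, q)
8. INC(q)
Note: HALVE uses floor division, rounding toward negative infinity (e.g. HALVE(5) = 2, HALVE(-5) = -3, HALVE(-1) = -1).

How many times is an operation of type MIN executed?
1

Counting MIN operations:
Step 7: MIN(x, q) ← MIN
Total: 1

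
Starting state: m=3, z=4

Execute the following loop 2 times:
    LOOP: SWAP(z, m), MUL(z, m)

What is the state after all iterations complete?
m=12, z=48

Iteration trace:
Start: m=3, z=4
After iteration 1: m=4, z=12
After iteration 2: m=12, z=48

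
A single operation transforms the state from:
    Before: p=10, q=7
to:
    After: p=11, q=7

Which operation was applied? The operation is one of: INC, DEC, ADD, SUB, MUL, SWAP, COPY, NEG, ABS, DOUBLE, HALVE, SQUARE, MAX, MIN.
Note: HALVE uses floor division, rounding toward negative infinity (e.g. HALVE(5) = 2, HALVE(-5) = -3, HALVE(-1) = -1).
INC(p)

Analyzing the change:
Before: p=10, q=7
After: p=11, q=7
Variable p changed from 10 to 11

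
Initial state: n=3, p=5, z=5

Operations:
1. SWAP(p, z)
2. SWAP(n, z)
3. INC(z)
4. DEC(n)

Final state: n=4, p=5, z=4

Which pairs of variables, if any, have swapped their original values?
None

Comparing initial and final values:
p: 5 → 5
n: 3 → 4
z: 5 → 4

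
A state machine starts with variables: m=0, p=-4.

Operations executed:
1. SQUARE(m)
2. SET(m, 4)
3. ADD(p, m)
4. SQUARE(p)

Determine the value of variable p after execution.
p = 0

Tracing execution:
Step 1: SQUARE(m) → p = -4
Step 2: SET(m, 4) → p = -4
Step 3: ADD(p, m) → p = 0
Step 4: SQUARE(p) → p = 0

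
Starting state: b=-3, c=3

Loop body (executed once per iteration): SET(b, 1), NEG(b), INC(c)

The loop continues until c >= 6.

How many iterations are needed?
3

Tracing iterations:
Initial: b=-3, c=3
After iteration 1: b=-1, c=4
After iteration 2: b=-1, c=5
After iteration 3: b=-1, c=6
c >= 6 now holds, so the loop exits after 3 iterations.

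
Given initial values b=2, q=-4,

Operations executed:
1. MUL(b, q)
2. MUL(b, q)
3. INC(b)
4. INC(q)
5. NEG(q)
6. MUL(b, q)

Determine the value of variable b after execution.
b = 99

Tracing execution:
Step 1: MUL(b, q) → b = -8
Step 2: MUL(b, q) → b = 32
Step 3: INC(b) → b = 33
Step 4: INC(q) → b = 33
Step 5: NEG(q) → b = 33
Step 6: MUL(b, q) → b = 99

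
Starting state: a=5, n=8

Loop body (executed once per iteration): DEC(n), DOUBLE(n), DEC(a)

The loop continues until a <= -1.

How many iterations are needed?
6

Tracing iterations:
Initial: a=5, n=8
After iteration 1: a=4, n=14
After iteration 2: a=3, n=26
After iteration 3: a=2, n=50
After iteration 4: a=1, n=98
After iteration 5: a=0, n=194
After iteration 6: a=-1, n=386
a <= -1 now holds, so the loop exits after 6 iterations.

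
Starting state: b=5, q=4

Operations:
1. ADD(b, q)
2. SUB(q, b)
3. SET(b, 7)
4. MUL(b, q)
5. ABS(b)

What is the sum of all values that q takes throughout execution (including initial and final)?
-12

Values of q at each step:
Initial: q = 4
After step 1: q = 4
After step 2: q = -5
After step 3: q = -5
After step 4: q = -5
After step 5: q = -5
Sum = 4 + 4 + -5 + -5 + -5 + -5 = -12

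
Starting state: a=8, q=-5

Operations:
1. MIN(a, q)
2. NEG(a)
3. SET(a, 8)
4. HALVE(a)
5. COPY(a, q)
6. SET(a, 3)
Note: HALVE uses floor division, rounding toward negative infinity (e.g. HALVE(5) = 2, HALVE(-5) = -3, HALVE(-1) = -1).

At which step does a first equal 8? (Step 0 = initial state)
Step 0

Tracing a:
Initial: a = 8 ← first occurrence
After step 1: a = -5
After step 2: a = 5
After step 3: a = 8
After step 4: a = 4
After step 5: a = -5
After step 6: a = 3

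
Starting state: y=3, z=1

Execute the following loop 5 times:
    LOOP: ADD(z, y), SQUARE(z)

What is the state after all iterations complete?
y=3, z=308212609460672880016

Iteration trace:
Start: y=3, z=1
After iteration 1: y=3, z=16
After iteration 2: y=3, z=361
After iteration 3: y=3, z=132496
After iteration 4: y=3, z=17555985001
After iteration 5: y=3, z=308212609460672880016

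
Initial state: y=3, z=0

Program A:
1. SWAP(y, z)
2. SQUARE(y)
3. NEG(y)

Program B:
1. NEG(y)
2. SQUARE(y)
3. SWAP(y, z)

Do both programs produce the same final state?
No

Program A final state: y=0, z=3
Program B final state: y=0, z=9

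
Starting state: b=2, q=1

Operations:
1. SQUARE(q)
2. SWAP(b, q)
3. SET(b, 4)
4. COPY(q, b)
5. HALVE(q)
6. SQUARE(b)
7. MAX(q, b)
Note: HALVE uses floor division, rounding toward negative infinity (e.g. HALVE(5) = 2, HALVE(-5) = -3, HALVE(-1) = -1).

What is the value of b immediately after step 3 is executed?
b = 4

Tracing b through execution:
Initial: b = 2
After step 1 (SQUARE(q)): b = 2
After step 2 (SWAP(b, q)): b = 1
After step 3 (SET(b, 4)): b = 4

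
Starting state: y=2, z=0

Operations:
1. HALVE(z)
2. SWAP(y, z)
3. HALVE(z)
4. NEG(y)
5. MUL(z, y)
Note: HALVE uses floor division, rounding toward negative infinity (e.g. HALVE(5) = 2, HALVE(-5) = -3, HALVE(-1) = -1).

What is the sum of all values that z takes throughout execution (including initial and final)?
4

Values of z at each step:
Initial: z = 0
After step 1: z = 0
After step 2: z = 2
After step 3: z = 1
After step 4: z = 1
After step 5: z = 0
Sum = 0 + 0 + 2 + 1 + 1 + 0 = 4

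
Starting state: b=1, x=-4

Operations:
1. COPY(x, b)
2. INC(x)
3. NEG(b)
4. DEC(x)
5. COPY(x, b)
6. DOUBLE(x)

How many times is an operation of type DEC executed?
1

Counting DEC operations:
Step 4: DEC(x) ← DEC
Total: 1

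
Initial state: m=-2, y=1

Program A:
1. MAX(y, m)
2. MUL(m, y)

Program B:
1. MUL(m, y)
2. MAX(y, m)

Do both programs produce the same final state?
Yes

Program A final state: m=-2, y=1
Program B final state: m=-2, y=1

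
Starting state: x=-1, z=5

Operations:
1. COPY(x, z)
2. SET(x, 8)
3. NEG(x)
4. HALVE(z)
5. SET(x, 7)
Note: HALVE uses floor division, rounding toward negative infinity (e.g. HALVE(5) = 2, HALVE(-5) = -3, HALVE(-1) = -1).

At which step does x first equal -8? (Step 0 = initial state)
Step 3

Tracing x:
Initial: x = -1
After step 1: x = 5
After step 2: x = 8
After step 3: x = -8 ← first occurrence
After step 4: x = -8
After step 5: x = 7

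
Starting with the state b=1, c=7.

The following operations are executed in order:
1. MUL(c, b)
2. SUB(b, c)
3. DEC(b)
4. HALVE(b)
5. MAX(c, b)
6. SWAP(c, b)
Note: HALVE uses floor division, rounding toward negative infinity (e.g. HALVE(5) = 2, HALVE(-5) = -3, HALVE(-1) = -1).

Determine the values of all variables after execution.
{b: 7, c: -4}

Step-by-step execution:
Initial: b=1, c=7
After step 1 (MUL(c, b)): b=1, c=7
After step 2 (SUB(b, c)): b=-6, c=7
After step 3 (DEC(b)): b=-7, c=7
After step 4 (HALVE(b)): b=-4, c=7
After step 5 (MAX(c, b)): b=-4, c=7
After step 6 (SWAP(c, b)): b=7, c=-4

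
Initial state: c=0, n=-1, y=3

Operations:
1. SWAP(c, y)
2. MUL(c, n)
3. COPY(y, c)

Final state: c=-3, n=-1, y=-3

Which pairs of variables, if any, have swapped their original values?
None

Comparing initial and final values:
y: 3 → -3
n: -1 → -1
c: 0 → -3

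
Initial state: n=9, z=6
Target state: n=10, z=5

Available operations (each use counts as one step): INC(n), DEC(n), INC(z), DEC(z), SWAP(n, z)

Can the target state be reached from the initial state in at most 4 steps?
Yes

Path (2 steps): INC(n) → DEC(z)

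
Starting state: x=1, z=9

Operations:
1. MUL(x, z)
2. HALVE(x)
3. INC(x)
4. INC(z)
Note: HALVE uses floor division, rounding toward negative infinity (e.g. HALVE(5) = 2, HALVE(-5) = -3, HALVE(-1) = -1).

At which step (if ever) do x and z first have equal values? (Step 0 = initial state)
Step 1

x and z first become equal after step 1.

Comparing values at each step:
Initial: x=1, z=9
After step 1: x=9, z=9 ← equal!
After step 2: x=4, z=9
After step 3: x=5, z=9
After step 4: x=5, z=10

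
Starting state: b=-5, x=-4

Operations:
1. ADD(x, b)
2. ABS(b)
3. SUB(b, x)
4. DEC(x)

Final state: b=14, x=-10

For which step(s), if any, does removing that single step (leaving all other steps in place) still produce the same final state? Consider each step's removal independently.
None - removing any single step changes the final result

Testing removal of each single step:
Without step 1: final = b=9, x=-5 (different)
Without step 2: final = b=4, x=-10 (different)
Without step 3: final = b=5, x=-10 (different)
Without step 4: final = b=14, x=-9 (different)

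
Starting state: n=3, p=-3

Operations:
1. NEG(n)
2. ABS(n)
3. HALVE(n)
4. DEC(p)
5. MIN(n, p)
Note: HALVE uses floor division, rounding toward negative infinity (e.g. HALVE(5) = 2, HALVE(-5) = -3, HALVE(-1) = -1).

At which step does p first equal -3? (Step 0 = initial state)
Step 0

Tracing p:
Initial: p = -3 ← first occurrence
After step 1: p = -3
After step 2: p = -3
After step 3: p = -3
After step 4: p = -4
After step 5: p = -4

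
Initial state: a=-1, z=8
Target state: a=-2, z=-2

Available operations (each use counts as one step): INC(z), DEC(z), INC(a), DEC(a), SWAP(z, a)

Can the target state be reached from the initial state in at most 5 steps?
No

The target state cannot be reached within 5 steps.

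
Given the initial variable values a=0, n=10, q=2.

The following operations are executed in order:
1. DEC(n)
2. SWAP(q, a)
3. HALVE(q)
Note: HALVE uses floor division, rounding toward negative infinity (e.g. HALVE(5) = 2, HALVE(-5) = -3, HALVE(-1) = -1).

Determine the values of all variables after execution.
{a: 2, n: 9, q: 0}

Step-by-step execution:
Initial: a=0, n=10, q=2
After step 1 (DEC(n)): a=0, n=9, q=2
After step 2 (SWAP(q, a)): a=2, n=9, q=0
After step 3 (HALVE(q)): a=2, n=9, q=0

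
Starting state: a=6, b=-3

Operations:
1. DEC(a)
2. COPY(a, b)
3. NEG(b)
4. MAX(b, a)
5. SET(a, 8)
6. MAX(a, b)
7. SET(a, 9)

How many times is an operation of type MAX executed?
2

Counting MAX operations:
Step 4: MAX(b, a) ← MAX
Step 6: MAX(a, b) ← MAX
Total: 2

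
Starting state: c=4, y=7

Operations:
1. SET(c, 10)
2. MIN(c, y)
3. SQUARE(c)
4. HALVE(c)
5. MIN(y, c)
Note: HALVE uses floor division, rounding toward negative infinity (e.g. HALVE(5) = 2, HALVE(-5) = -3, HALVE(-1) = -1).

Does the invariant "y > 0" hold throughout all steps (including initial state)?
Yes

The invariant holds at every step.

State at each step:
Initial: c=4, y=7
After step 1: c=10, y=7
After step 2: c=7, y=7
After step 3: c=49, y=7
After step 4: c=24, y=7
After step 5: c=24, y=7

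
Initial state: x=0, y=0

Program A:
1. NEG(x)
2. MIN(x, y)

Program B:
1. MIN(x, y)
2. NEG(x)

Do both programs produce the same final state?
Yes

Program A final state: x=0, y=0
Program B final state: x=0, y=0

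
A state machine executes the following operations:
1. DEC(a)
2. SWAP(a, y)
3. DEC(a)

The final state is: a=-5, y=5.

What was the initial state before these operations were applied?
a=6, y=-4

Working backwards:
Final state: a=-5, y=5
Before step 3 (DEC(a)): a=-4, y=5
Before step 2 (SWAP(a, y)): a=5, y=-4
Before step 1 (DEC(a)): a=6, y=-4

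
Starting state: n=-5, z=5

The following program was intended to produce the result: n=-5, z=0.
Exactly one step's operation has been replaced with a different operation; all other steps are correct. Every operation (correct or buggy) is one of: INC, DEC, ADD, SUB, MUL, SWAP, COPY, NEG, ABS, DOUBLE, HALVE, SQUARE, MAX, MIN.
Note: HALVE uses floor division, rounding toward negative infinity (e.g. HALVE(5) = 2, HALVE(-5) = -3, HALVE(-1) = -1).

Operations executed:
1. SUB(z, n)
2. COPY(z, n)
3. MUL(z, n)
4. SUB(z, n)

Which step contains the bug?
Step 3

Trace with buggy code:
Initial: n=-5, z=5
After step 1: n=-5, z=10
After step 2: n=-5, z=-5
After step 3: n=-5, z=25
After step 4: n=-5, z=30
Actual final n=-5, z=30 ≠ expected n=-5, z=0.
Step 3 is the only position where a single-operation replacement can produce the expected result.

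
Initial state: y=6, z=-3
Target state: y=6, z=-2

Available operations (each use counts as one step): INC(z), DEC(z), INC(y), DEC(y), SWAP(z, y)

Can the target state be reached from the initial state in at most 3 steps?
Yes

Path (1 step): INC(z)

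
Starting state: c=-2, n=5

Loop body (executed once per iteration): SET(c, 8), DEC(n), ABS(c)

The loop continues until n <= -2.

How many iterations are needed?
7

Tracing iterations:
Initial: c=-2, n=5
After iteration 1: c=8, n=4
After iteration 2: c=8, n=3
After iteration 3: c=8, n=2
After iteration 4: c=8, n=1
After iteration 5: c=8, n=0
After iteration 6: c=8, n=-1
After iteration 7: c=8, n=-2
n <= -2 now holds, so the loop exits after 7 iterations.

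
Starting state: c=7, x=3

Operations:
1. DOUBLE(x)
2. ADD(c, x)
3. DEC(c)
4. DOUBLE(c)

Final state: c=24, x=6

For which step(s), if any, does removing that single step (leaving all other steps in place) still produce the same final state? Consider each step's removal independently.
None - removing any single step changes the final result

Testing removal of each single step:
Without step 1: final = c=18, x=3 (different)
Without step 2: final = c=12, x=6 (different)
Without step 3: final = c=26, x=6 (different)
Without step 4: final = c=12, x=6 (different)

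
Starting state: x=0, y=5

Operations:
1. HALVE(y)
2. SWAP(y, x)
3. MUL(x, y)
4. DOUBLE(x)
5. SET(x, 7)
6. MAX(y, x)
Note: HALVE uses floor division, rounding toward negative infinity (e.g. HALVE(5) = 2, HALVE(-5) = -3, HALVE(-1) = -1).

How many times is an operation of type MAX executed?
1

Counting MAX operations:
Step 6: MAX(y, x) ← MAX
Total: 1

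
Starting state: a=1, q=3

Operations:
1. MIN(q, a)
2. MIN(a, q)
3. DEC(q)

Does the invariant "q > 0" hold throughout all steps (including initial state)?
No, violated after step 3

The invariant is violated after step 3.

State at each step:
Initial: a=1, q=3
After step 1: a=1, q=1
After step 2: a=1, q=1
After step 3: a=1, q=0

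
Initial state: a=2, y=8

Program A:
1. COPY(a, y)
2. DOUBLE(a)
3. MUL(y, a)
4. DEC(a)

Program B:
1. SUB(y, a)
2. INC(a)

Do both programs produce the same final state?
No

Program A final state: a=15, y=128
Program B final state: a=3, y=6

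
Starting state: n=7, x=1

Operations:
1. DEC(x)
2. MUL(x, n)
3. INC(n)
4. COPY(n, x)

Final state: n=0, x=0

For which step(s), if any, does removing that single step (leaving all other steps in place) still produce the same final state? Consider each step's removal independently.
Step(s) 2, 3

Testing removal of each single step:
Without step 1: final = n=7, x=7 (different)
Without step 2: final = n=0, x=0 (same)
Without step 3: final = n=0, x=0 (same)
Without step 4: final = n=8, x=0 (different)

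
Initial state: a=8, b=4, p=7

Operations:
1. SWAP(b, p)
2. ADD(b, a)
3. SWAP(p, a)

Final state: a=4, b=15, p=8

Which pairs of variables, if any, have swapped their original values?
None

Comparing initial and final values:
a: 8 → 4
b: 4 → 15
p: 7 → 8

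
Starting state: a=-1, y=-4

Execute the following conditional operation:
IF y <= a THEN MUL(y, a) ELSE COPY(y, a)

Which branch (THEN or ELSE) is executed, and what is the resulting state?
Branch: THEN, Final state: a=-1, y=4

Evaluating condition: y <= a
y = -4, a = -1
Condition is True, so THEN branch executes
After MUL(y, a): a=-1, y=4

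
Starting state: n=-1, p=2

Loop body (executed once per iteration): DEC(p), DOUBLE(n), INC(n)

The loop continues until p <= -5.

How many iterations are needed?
7

Tracing iterations:
Initial: n=-1, p=2
After iteration 1: n=-1, p=1
After iteration 2: n=-1, p=0
After iteration 3: n=-1, p=-1
After iteration 4: n=-1, p=-2
After iteration 5: n=-1, p=-3
After iteration 6: n=-1, p=-4
After iteration 7: n=-1, p=-5
p <= -5 now holds, so the loop exits after 7 iterations.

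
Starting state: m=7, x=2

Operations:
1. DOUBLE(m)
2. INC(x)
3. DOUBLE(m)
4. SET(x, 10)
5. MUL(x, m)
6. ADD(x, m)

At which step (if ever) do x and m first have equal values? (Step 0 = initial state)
Never

x and m never become equal during execution.

Comparing values at each step:
Initial: x=2, m=7
After step 1: x=2, m=14
After step 2: x=3, m=14
After step 3: x=3, m=28
After step 4: x=10, m=28
After step 5: x=280, m=28
After step 6: x=308, m=28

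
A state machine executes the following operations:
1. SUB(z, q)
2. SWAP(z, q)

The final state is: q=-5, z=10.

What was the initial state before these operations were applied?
q=10, z=5

Working backwards:
Final state: q=-5, z=10
Before step 2 (SWAP(z, q)): q=10, z=-5
Before step 1 (SUB(z, q)): q=10, z=5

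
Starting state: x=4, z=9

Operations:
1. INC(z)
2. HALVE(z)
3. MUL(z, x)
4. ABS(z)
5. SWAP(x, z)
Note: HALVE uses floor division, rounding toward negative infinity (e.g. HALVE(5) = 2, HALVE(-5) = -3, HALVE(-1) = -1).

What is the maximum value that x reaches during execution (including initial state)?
20

Values of x at each step:
Initial: x = 4
After step 1: x = 4
After step 2: x = 4
After step 3: x = 4
After step 4: x = 4
After step 5: x = 20 ← maximum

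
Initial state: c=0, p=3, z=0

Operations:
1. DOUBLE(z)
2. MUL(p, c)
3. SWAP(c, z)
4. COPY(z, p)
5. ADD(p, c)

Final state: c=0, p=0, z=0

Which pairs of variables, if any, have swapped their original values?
None

Comparing initial and final values:
z: 0 → 0
c: 0 → 0
p: 3 → 0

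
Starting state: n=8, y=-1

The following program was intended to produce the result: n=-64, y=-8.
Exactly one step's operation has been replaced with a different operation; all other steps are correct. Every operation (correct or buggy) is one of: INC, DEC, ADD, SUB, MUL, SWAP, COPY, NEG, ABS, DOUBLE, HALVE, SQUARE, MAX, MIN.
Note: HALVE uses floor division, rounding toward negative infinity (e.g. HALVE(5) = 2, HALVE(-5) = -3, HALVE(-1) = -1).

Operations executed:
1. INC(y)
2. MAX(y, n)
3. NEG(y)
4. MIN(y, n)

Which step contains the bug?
Step 4

Trace with buggy code:
Initial: n=8, y=-1
After step 1: n=8, y=0
After step 2: n=8, y=8
After step 3: n=8, y=-8
After step 4: n=8, y=-8
Actual final n=8, y=-8 ≠ expected n=-64, y=-8.
Step 4 is the only position where a single-operation replacement can produce the expected result.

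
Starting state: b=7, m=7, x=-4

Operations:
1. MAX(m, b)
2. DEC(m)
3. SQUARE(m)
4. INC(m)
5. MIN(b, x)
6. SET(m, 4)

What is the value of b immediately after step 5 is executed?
b = -4

Tracing b through execution:
Initial: b = 7
After step 1 (MAX(m, b)): b = 7
After step 2 (DEC(m)): b = 7
After step 3 (SQUARE(m)): b = 7
After step 4 (INC(m)): b = 7
After step 5 (MIN(b, x)): b = -4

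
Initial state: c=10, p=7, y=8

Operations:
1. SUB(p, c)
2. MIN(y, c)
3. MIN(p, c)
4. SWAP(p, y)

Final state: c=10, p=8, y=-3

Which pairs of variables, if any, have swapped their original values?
None

Comparing initial and final values:
p: 7 → 8
y: 8 → -3
c: 10 → 10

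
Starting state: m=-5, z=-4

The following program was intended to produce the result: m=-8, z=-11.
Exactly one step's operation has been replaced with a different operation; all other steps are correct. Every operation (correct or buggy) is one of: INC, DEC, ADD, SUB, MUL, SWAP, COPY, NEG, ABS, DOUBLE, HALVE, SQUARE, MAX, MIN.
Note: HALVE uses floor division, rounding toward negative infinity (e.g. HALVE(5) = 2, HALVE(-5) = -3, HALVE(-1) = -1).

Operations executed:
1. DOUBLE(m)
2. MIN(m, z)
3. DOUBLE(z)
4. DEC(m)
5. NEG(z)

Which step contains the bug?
Step 5

Trace with buggy code:
Initial: m=-5, z=-4
After step 1: m=-10, z=-4
After step 2: m=-10, z=-4
After step 3: m=-10, z=-8
After step 4: m=-11, z=-8
After step 5: m=-11, z=8
Actual final m=-11, z=8 ≠ expected m=-8, z=-11.
Step 5 is the only position where a single-operation replacement can produce the expected result.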